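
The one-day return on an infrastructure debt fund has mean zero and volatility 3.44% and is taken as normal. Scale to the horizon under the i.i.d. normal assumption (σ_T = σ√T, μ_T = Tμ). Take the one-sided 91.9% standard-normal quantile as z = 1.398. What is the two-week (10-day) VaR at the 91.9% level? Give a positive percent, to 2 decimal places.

σ_{10d} = 3.44% × √10 = 10.878%.
VaR = 1.398 × 10.878% = 15.207%.

15.21%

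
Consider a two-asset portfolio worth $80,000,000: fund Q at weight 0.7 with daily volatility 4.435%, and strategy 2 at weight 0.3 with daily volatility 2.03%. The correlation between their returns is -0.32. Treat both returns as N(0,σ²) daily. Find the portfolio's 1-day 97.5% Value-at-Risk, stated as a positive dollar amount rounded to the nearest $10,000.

σ_p² = 0.7²·4.435² + 0.3²·2.03² + 2·-0.32·0.7·0.3·4.435·2.03 = 8.7988 (%²).
σ_p = √8.7988 = 2.966%.
At 97.5%, z = 1.960.
VaR = 1.960 × 2.966% = 5.813%; on $80,000,000 that is $4,650,400.

$4,650,000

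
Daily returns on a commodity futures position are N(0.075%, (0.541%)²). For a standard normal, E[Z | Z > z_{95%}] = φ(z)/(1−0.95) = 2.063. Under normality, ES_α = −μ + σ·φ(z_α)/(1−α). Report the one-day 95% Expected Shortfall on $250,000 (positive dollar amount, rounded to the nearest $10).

ES = −(0.075%) + 0.541% × 2.063 = 1.041%.
On $250,000: 0.01041 × $250,000 = $2,602.

$2,600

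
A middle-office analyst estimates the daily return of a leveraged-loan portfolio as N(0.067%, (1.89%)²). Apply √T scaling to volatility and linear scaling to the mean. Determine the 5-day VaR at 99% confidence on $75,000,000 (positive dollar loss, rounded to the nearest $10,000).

At 99%, z = 2.326.
σ_{5d} = 1.89% × √5 = 4.226%; μ_{5d} = 5 × 0.067% = 0.335%.
VaR = −(0.335%) + 2.326 × 4.226% = 9.495%.
On $75,000,000: 0.09495 × $75,000,000 = $7,121,250.

$7,120,000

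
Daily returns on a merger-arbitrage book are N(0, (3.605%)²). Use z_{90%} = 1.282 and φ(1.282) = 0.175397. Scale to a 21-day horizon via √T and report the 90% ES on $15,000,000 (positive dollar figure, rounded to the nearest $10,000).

$4,350,000

σ_{21d} = 3.605% × √21 = 16.520%.
ES multiplier = φ(z)/(1−α) = 0.175397/0.1 = 1.754.
ES = 16.520% × 1.754 = 28.976%; on $15,000,000: $4,346,400.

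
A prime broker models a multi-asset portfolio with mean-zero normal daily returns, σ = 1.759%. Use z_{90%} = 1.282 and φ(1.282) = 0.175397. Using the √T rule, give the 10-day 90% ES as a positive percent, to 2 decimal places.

9.76%

σ_{10d} = 1.759% × √10 = 5.562%.
ES multiplier = φ(z)/(1−α) = 0.175397/0.1 = 1.754.
ES = 5.562% × 1.754 = 9.756%.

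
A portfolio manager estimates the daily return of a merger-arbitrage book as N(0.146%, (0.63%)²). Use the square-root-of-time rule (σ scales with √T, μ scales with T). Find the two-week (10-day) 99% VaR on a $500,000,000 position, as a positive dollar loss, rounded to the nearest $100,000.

At 99%, z = 2.326.
σ_{10d} = 0.63% × √10 = 1.992%; μ_{10d} = 10 × 0.146% = 1.460%.
VaR = −(1.460%) + 2.326 × 1.992% = 3.173%.
On $500,000,000: 0.03173 × $500,000,000 = $15,865,000.

$15,900,000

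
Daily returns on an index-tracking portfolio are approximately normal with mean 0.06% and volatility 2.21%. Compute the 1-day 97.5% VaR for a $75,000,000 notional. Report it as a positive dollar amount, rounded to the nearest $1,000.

At 97.5% one-sided, z = 1.960.
VaR = −μ + z·σ = −(0.06%) + 1.960 × 2.21% = 4.272%.
On $75,000,000: 0.04272 × $75,000,000 = $3,204,000.

$3,204,000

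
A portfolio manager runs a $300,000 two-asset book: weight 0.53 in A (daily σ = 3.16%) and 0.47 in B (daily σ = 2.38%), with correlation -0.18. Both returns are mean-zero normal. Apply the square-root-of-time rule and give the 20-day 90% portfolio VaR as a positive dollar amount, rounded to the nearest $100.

$31,600

σ_p = √(0.53²·3.16² + 0.47²·2.38² + 2·-0.18·0.53·0.47·3.16·2.38) = 1.839%.
σ_{20d} = 1.839% × √20 = 8.224%.
z(90%) = 1.282.
VaR = 1.282 × 8.224% = 10.543%; on $300,000 that is $31,629.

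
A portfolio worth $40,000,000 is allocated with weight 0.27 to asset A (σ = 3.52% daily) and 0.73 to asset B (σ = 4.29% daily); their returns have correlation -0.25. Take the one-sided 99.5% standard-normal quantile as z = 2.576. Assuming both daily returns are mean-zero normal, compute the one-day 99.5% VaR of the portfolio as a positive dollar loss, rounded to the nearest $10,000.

$3,130,000

σ_p² = 0.27²·3.52² + 0.73²·4.29² + 2·-0.25·0.27·0.73·3.52·4.29 = 9.2226 (%²).
σ_p = √9.2226 = 3.037%.
VaR = 2.576 × 3.037% = 7.823%; on $40,000,000 that is $3,129,200.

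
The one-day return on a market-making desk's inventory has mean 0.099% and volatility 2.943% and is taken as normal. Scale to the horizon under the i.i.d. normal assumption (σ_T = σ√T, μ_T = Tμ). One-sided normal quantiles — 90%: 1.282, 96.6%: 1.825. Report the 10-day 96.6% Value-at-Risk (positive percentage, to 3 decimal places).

σ_{10d} = 2.943% × √10 = 9.307%; μ_{10d} = 10 × 0.099% = 0.990%.
VaR = −(0.990%) + 1.825 × 9.307% = 15.995%.

15.995%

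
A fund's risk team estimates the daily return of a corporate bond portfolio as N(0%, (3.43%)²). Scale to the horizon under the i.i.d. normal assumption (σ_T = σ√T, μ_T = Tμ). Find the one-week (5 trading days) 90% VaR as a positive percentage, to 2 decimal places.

At 90%, z = 1.282.
σ_{5d} = 3.43% × √5 = 7.670%.
VaR = 1.282 × 7.670% = 9.833%.

9.83%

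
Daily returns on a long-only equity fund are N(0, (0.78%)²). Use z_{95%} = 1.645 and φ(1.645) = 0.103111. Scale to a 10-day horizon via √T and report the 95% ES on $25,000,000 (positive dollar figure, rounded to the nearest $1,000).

σ_{10d} = 0.78% × √10 = 2.467%.
ES multiplier = φ(z)/(1−α) = 0.103111/0.05 = 2.062.
ES = 2.467% × 2.062 = 5.087%; on $25,000,000: $1,271,750.

$1,272,000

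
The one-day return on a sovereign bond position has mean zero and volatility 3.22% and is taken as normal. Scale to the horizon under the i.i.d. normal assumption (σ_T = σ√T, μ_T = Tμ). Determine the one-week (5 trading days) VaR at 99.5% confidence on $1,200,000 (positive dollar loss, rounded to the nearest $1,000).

At 99.5%, z = 2.576.
σ_{5d} = 3.22% × √5 = 7.200%.
VaR = 2.576 × 7.200% = 18.547%.
On $1,200,000: 0.18547 × $1,200,000 = $222,564.

$223,000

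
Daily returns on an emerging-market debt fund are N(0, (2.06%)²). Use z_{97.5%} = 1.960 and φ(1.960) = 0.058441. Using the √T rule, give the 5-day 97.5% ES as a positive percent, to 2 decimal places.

10.77%

σ_{5d} = 2.06% × √5 = 4.606%.
ES multiplier = φ(z)/(1−α) = 0.058441/0.025 = 2.338.
ES = 4.606% × 2.338 = 10.769%.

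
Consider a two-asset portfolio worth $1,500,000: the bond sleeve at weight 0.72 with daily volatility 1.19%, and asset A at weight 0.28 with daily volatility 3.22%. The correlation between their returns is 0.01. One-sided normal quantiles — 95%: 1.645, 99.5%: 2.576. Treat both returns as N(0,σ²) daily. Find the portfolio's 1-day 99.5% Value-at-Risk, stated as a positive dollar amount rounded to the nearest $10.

$48,300

σ_p² = 0.72²·1.19² + 0.28²·3.22² + 2·0.01·0.72·0.28·1.19·3.22 = 1.5624 (%²).
σ_p = √1.5624 = 1.250%.
VaR = 2.576 × 1.250% = 3.220%; on $1,500,000 that is $48,300.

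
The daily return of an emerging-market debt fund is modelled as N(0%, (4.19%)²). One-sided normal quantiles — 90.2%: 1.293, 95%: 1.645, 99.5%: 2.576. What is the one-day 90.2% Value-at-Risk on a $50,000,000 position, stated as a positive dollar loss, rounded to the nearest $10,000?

$2,710,000

VaR = z·σ = 1.293 × 4.19% = 5.418%.
On $50,000,000: 0.05418 × $50,000,000 = $2,709,000.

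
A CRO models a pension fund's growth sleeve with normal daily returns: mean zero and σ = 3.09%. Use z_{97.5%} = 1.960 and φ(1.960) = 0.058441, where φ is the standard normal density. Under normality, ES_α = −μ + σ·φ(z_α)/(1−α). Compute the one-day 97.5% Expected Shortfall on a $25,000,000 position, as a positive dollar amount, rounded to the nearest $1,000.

Tail multiplier: φ(z)/(1−α) = 0.058441 / 0.025 = 2.338.
ES = 3.09% × 2.338 = 7.224%.
On $25,000,000: 0.07224 × $25,000,000 = $1,806,000.

$1,806,000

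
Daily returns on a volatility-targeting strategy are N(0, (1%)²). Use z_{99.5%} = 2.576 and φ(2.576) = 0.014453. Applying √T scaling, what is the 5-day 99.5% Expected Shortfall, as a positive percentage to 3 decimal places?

σ_{5d} = 1% × √5 = 2.236%.
ES multiplier = φ(z)/(1−α) = 0.014453/0.005 = 2.891.
ES = 2.236% × 2.891 = 6.464%.

6.464%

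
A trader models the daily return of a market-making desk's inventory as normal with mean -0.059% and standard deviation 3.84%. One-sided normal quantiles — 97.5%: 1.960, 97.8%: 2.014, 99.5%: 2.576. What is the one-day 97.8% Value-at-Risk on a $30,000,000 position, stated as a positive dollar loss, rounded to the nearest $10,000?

$2,340,000

VaR = −μ + z·σ = −(-0.059%) + 2.014 × 3.84% = 7.793%.
On $30,000,000: 0.07793 × $30,000,000 = $2,337,900.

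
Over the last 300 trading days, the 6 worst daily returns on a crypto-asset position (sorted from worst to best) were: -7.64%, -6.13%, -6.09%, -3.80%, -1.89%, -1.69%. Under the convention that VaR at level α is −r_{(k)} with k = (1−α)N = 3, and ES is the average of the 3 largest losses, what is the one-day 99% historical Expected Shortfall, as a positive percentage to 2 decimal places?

The 3 worst returns sum to -19.86%.
ES = −(-19.86%) / 3 = 6.62%.

6.62%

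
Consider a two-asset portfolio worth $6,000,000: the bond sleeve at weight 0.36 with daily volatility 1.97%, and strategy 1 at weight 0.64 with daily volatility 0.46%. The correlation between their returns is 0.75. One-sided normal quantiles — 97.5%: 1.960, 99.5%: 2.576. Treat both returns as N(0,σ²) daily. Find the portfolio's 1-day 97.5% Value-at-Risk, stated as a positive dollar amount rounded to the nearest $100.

σ_p² = 0.36²·1.97² + 0.64²·0.46² + 2·0.75·0.36·0.64·1.97·0.46 = 0.9028 (%²).
σ_p = √0.9028 = 0.950%.
VaR = 1.960 × 0.950% = 1.862%; on $6,000,000 that is $111,720.

$111,700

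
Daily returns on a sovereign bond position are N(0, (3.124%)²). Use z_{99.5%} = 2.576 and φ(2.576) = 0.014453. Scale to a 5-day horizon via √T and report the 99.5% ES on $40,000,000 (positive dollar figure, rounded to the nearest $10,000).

σ_{5d} = 3.124% × √5 = 6.985%.
ES multiplier = φ(z)/(1−α) = 0.014453/0.005 = 2.891.
ES = 6.985% × 2.891 = 20.194%; on $40,000,000: $8,077,600.

$8,080,000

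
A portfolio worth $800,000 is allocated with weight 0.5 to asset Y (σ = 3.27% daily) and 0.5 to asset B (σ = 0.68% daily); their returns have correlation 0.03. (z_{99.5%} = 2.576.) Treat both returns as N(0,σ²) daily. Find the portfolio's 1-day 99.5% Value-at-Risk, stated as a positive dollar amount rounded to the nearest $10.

$34,620

σ_p² = 0.5²·3.27² + 0.5²·0.68² + 2·0.03·0.5·0.5·3.27·0.68 = 2.8222 (%²).
σ_p = √2.8222 = 1.680%.
VaR = 2.576 × 1.680% = 4.328%; on $800,000 that is $34,624.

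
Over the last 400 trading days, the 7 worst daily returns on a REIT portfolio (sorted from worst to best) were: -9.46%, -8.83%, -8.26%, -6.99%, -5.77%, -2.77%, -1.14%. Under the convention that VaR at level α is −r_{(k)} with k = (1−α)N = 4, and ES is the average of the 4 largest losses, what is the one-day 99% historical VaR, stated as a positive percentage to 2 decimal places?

6.99%

k = 4; the 4th lowest return is -6.99%, so VaR = 6.99%.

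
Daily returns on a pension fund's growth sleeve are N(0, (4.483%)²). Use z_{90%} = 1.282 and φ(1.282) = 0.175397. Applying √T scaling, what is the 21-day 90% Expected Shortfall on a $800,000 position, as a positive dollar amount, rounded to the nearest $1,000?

$288,000

σ_{21d} = 4.483% × √21 = 20.544%.
ES multiplier = φ(z)/(1−α) = 0.175397/0.1 = 1.754.
ES = 20.544% × 1.754 = 36.034%; on $800,000: $288,272.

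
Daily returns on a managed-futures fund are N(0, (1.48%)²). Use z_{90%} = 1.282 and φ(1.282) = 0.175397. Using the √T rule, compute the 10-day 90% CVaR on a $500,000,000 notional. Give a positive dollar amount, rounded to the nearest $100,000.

$41,000,000

σ_{10d} = 1.48% × √10 = 4.680%.
ES multiplier = φ(z)/(1−α) = 0.175397/0.1 = 1.754.
ES = 4.680% × 1.754 = 8.209%; on $500,000,000: $41,045,000.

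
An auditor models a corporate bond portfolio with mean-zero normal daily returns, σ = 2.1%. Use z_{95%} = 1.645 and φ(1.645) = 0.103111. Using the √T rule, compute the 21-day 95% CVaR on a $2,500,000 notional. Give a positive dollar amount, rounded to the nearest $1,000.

σ_{21d} = 2.1% × √21 = 9.623%.
ES multiplier = φ(z)/(1−α) = 0.103111/0.05 = 2.062.
ES = 9.623% × 2.062 = 19.843%; on $2,500,000: $496,075.

$496,000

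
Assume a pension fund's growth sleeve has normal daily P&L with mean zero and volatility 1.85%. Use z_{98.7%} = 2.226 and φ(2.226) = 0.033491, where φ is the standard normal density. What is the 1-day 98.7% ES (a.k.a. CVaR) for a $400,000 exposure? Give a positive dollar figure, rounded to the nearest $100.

Tail multiplier: φ(z)/(1−α) = 0.033491 / 0.013 = 2.576.
ES = 1.85% × 2.576 = 4.766%.
On $400,000: 0.04766 × $400,000 = $19,064.

$19,100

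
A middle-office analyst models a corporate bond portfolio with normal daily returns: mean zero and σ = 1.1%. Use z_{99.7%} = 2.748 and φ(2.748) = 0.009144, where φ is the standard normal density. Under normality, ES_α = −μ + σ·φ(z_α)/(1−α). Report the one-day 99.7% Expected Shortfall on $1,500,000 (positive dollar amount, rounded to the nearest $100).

Tail multiplier: φ(z)/(1−α) = 0.009144 / 0.003 = 3.048.
ES = 1.1% × 3.048 = 3.353%.
On $1,500,000: 0.03353 × $1,500,000 = $50,295.

$50,300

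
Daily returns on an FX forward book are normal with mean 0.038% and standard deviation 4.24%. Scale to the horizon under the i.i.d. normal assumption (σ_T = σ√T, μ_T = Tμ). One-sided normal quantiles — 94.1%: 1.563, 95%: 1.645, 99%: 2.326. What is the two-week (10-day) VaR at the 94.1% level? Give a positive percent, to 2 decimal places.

20.58%

σ_{10d} = 4.24% × √10 = 13.408%; μ_{10d} = 10 × 0.038% = 0.380%.
VaR = −(0.380%) + 1.563 × 13.408% = 20.577%.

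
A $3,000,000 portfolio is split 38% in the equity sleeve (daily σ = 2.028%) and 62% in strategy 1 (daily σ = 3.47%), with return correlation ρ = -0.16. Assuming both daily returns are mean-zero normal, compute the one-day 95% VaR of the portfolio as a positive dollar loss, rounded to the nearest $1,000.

σ_p² = 0.38²·2.028² + 0.62²·3.47² + 2·-0.16·0.38·0.62·2.028·3.47 = 4.6919 (%²).
σ_p = √4.6919 = 2.166%.
At 95%, z = 1.645.
VaR = 1.645 × 2.166% = 3.563%; on $3,000,000 that is $106,890.

$107,000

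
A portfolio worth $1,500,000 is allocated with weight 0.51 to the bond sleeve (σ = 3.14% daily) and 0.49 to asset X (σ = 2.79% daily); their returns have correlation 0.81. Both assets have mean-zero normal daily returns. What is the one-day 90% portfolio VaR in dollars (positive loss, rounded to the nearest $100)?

σ_p² = 0.51²·3.14² + 0.49²·2.79² + 2·0.81·0.51·0.49·3.14·2.79 = 7.9801 (%²).
σ_p = √7.9801 = 2.825%.
At 90%, z = 1.282.
VaR = 1.282 × 2.825% = 3.622%; on $1,500,000 that is $54,330.

$54,300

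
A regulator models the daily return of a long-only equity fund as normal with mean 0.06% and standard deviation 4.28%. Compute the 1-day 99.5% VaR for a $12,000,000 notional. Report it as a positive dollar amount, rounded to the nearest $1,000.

At 99.5% one-sided, z = 2.576.
VaR = −μ + z·σ = −(0.06%) + 2.576 × 4.28% = 10.965%.
On $12,000,000: 0.10965 × $12,000,000 = $1,315,800.

$1,316,000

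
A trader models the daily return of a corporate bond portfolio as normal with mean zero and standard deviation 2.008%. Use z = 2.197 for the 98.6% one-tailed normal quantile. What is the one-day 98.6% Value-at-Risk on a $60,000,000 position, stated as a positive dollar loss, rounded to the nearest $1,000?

VaR = z·σ = 2.197 × 2.008% = 4.412%.
On $60,000,000: 0.04412 × $60,000,000 = $2,647,200.

$2,647,000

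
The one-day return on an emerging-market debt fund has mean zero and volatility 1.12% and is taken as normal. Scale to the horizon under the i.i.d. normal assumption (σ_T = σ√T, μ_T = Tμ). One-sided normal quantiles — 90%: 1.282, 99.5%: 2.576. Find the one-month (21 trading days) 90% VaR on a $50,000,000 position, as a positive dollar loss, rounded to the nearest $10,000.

$3,290,000

σ_{21d} = 1.12% × √21 = 5.132%.
VaR = 1.282 × 5.132% = 6.579%.
On $50,000,000: 0.06579 × $50,000,000 = $3,289,500.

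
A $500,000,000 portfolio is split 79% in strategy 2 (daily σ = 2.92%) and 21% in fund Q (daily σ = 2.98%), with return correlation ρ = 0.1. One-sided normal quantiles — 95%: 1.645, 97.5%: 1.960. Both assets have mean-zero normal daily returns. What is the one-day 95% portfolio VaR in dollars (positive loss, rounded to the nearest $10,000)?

$20,150,000

σ_p² = 0.79²·2.92² + 0.21²·2.98² + 2·0.1·0.79·0.21·2.92·2.98 = 6.0017 (%²).
σ_p = √6.0017 = 2.450%.
VaR = 1.645 × 2.450% = 4.030%; on $500,000,000 that is $20,150,000.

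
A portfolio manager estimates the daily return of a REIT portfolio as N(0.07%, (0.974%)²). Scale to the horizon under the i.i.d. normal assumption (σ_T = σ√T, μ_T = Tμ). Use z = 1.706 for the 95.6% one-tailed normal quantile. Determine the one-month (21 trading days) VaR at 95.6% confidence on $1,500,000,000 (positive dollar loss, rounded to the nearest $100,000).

$92,200,000

σ_{21d} = 0.974% × √21 = 4.463%; μ_{21d} = 21 × 0.07% = 1.470%.
VaR = −(1.470%) + 1.706 × 4.463% = 6.144%.
On $1,500,000,000: 0.06144 × $1,500,000,000 = $92,160,000.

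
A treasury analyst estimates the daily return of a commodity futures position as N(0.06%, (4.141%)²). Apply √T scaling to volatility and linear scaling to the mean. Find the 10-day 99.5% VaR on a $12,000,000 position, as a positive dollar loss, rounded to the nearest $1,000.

$3,976,000

At 99.5%, z = 2.576.
σ_{10d} = 4.141% × √10 = 13.095%; μ_{10d} = 10 × 0.06% = 0.600%.
VaR = −(0.600%) + 2.576 × 13.095% = 33.133%.
On $12,000,000: 0.33133 × $12,000,000 = $3,975,960.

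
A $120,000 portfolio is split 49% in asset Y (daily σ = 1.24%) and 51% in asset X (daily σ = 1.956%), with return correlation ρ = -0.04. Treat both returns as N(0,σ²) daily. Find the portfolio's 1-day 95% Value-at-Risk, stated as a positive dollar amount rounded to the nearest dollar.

$2,264

σ_p² = 0.49²·1.24² + 0.51²·1.956² + 2·-0.04·0.49·0.51·1.24·1.956 = 1.3158 (%²).
σ_p = √1.3158 = 1.147%.
At 95%, z = 1.645.
VaR = 1.645 × 1.147% = 1.887%; on $120,000 that is $2,264.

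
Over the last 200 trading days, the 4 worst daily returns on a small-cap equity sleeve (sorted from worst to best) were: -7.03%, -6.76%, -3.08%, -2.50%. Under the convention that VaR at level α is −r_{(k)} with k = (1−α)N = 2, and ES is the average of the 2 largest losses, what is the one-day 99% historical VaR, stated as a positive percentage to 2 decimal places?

k = 2; the 2nd lowest return is -6.76%, so VaR = 6.76%.

6.76%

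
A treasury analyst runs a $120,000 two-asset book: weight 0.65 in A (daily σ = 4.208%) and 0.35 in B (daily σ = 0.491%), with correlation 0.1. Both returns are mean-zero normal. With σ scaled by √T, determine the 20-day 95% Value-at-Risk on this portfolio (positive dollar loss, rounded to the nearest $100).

$24,300

σ_p = √(0.65²·4.208² + 0.35²·0.491² + 2·0.1·0.65·0.35·4.208·0.491) = 2.758%.
σ_{20d} = 2.758% × √20 = 12.334%.
z(95%) = 1.645.
VaR = 1.645 × 12.334% = 20.289%; on $120,000 that is $24,347.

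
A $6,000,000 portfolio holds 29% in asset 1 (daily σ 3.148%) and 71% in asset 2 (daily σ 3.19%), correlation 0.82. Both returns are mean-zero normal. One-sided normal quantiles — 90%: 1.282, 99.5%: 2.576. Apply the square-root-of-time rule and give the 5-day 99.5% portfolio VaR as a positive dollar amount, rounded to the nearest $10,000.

$1,060,000

σ_p = √(0.29²·3.148² + 0.71²·3.19² + 2·0.82·0.29·0.71·3.148·3.19) = 3.058%.
σ_{5d} = 3.058% × √5 = 6.838%.
VaR = 2.576 × 6.838% = 17.615%; on $6,000,000 that is $1,056,900.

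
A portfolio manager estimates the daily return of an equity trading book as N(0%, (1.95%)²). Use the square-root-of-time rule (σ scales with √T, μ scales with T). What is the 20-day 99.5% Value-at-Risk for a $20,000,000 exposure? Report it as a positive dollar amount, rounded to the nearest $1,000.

At 99.5%, z = 2.576.
σ_{20d} = 1.95% × √20 = 8.721%.
VaR = 2.576 × 8.721% = 22.465%.
On $20,000,000: 0.22465 × $20,000,000 = $4,493,000.

$4,493,000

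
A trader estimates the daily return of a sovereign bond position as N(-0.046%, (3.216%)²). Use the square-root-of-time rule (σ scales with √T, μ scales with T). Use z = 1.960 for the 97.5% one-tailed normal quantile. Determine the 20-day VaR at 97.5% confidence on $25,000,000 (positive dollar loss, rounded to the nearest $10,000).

$7,280,000

σ_{20d} = 3.216% × √20 = 14.382%; μ_{20d} = 20 × -0.046% = -0.920%.
VaR = −(-0.920%) + 1.960 × 14.382% = 29.109%.
On $25,000,000: 0.29109 × $25,000,000 = $7,277,250.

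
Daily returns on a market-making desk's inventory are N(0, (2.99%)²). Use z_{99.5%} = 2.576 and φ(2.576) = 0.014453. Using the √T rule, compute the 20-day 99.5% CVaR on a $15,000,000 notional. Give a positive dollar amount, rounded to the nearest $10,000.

$5,800,000

σ_{20d} = 2.99% × √20 = 13.372%.
ES multiplier = φ(z)/(1−α) = 0.014453/0.005 = 2.891.
ES = 13.372% × 2.891 = 38.658%; on $15,000,000: $5,798,700.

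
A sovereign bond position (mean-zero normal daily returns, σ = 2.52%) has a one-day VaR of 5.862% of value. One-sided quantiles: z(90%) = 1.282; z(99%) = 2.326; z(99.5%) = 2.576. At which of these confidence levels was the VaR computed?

99%

Implied z = VaR/σ = 5.862 / 2.52 = 2.326.
This matches z(99%) = 2.326.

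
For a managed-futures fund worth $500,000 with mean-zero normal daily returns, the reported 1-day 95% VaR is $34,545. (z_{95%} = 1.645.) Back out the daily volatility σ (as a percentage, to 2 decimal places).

VaR as a fraction: $34,545 / $500,000 = 6.909%.
σ = VaR / z = 6.909% / 1.645 = 4.200%.

4.20%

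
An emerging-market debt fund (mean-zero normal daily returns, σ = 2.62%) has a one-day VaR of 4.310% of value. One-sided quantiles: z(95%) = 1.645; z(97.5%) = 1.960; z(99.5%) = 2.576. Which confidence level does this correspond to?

Implied z = VaR/σ = 4.310 / 2.62 = 1.645.
This matches z(95%) = 1.645.

95%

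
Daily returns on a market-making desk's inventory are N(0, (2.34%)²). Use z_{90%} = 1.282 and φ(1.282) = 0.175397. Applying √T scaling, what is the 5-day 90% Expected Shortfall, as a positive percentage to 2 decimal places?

9.18%

σ_{5d} = 2.34% × √5 = 5.232%.
ES multiplier = φ(z)/(1−α) = 0.175397/0.1 = 1.754.
ES = 5.232% × 1.754 = 9.177%.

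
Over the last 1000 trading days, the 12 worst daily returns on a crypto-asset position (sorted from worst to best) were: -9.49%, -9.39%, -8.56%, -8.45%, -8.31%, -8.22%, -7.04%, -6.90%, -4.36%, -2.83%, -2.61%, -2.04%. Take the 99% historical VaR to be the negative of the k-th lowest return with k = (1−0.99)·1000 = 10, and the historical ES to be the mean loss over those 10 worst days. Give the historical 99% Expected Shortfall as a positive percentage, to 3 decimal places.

The 10 worst returns sum to -73.55%.
ES = −(-73.55%) / 10 = 7.355%.

7.355%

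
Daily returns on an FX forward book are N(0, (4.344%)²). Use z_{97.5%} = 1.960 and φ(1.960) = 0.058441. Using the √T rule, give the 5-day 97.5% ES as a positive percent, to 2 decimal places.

σ_{5d} = 4.344% × √5 = 9.713%.
ES multiplier = φ(z)/(1−α) = 0.058441/0.025 = 2.338.
ES = 9.713% × 2.338 = 22.709%.

22.71%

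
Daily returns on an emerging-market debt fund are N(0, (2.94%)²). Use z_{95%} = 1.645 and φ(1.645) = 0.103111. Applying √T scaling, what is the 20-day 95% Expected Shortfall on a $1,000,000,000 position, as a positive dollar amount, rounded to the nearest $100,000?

σ_{20d} = 2.94% × √20 = 13.148%.
ES multiplier = φ(z)/(1−α) = 0.103111/0.05 = 2.062.
ES = 13.148% × 2.062 = 27.111%; on $1,000,000,000: $271,110,000.

$271,100,000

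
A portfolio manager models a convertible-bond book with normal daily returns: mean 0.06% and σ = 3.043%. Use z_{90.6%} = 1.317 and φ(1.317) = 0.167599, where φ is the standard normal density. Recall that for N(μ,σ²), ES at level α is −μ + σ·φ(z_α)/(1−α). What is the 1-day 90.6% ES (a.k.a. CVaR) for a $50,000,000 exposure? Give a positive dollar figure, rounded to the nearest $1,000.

Tail multiplier: φ(z)/(1−α) = 0.167599 / 0.094 = 1.783.
ES = −(0.06%) + 3.043% × 1.783 = 5.366%.
On $50,000,000: 0.05366 × $50,000,000 = $2,683,000.

$2,683,000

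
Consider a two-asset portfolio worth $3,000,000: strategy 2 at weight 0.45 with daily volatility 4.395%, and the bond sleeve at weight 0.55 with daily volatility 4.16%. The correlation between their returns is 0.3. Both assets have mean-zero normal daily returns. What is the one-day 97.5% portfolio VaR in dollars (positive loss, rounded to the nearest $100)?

$202,500

σ_p² = 0.45²·4.395² + 0.55²·4.16² + 2·0.3·0.45·0.55·4.395·4.16 = 11.8615 (%²).
σ_p = √11.8615 = 3.444%.
At 97.5%, z = 1.960.
VaR = 1.960 × 3.444% = 6.750%; on $3,000,000 that is $202,500.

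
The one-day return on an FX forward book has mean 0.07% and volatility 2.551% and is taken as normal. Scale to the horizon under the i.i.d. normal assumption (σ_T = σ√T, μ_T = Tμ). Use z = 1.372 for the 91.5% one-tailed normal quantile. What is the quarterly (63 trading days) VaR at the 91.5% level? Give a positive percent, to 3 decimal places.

23.370%

σ_{63d} = 2.551% × √63 = 20.248%; μ_{63d} = 63 × 0.07% = 4.410%.
VaR = −(4.410%) + 1.372 × 20.248% = 23.370%.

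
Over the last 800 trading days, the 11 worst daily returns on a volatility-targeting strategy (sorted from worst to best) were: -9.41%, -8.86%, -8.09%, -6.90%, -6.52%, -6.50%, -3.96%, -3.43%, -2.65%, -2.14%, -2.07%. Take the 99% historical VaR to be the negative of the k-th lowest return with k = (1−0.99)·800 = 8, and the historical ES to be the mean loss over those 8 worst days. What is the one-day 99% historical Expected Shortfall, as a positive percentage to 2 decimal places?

6.71%

The 8 worst returns sum to -53.67%.
ES = −(-53.67%) / 8 = 6.70875% ≈ 6.71%.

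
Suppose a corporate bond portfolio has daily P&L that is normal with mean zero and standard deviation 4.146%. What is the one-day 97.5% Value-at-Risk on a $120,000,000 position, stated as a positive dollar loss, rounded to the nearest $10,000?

At 97.5% one-sided, z = 1.960.
VaR = z·σ = 1.960 × 4.146% = 8.126%.
On $120,000,000: 0.08126 × $120,000,000 = $9,751,200.

$9,750,000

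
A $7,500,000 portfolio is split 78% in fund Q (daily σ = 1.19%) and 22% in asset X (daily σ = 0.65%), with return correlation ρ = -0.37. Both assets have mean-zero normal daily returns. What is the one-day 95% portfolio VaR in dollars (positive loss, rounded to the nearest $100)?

σ_p² = 0.78²·1.19² + 0.22²·0.65² + 2·-0.37·0.78·0.22·1.19·0.65 = 0.7838 (%²).
σ_p = √0.7838 = 0.885%.
At 95%, z = 1.645.
VaR = 1.645 × 0.885% = 1.456%; on $7,500,000 that is $109,200.

$109,200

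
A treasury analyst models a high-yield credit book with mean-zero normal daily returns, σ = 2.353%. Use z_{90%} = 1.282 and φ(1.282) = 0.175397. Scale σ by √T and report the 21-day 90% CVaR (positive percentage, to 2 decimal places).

18.91%

σ_{21d} = 2.353% × √21 = 10.783%.
ES multiplier = φ(z)/(1−α) = 0.175397/0.1 = 1.754.
ES = 10.783% × 1.754 = 18.913%.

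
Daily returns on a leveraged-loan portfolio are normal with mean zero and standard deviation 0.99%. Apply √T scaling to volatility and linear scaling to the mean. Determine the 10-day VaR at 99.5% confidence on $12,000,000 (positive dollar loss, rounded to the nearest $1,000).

$968,000

At 99.5%, z = 2.576.
σ_{10d} = 0.99% × √10 = 3.131%.
VaR = 2.576 × 3.131% = 8.065%.
On $12,000,000: 0.08065 × $12,000,000 = $967,800.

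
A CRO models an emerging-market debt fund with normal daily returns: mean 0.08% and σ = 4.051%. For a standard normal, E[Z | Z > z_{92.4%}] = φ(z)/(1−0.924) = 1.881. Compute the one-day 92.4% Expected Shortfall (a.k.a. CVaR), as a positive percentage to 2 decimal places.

7.54%

ES = −(0.08%) + 4.051% × 1.881 = 7.540%.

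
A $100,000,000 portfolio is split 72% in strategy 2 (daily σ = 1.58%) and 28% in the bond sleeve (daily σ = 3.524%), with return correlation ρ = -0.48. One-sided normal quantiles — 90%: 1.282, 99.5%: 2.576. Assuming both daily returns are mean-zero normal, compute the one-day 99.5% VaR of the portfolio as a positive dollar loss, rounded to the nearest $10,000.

$2,810,000

σ_p² = 0.72²·1.58² + 0.28²·3.524² + 2·-0.48·0.72·0.28·1.58·3.524 = 1.1902 (%²).
σ_p = √1.1902 = 1.091%.
VaR = 2.576 × 1.091% = 2.810%; on $100,000,000 that is $2,810,000.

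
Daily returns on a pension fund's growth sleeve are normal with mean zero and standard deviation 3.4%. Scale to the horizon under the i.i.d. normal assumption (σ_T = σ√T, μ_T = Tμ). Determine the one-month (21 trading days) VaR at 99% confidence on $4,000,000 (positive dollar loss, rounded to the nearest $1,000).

At 99%, z = 2.326.
σ_{21d} = 3.4% × √21 = 15.581%.
VaR = 2.326 × 15.581% = 36.241%.
On $4,000,000: 0.36241 × $4,000,000 = $1,449,640.

$1,450,000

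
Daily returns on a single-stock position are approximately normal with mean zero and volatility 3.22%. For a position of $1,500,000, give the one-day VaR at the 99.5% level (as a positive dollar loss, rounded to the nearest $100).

$124,400

At 99.5% one-sided, z = 2.576.
VaR = z·σ = 2.576 × 3.22% = 8.295%.
On $1,500,000: 0.08295 × $1,500,000 = $124,425.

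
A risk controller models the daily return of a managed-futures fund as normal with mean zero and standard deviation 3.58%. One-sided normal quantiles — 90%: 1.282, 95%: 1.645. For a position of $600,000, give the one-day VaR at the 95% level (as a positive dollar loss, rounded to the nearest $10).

$35,330

VaR = z·σ = 1.645 × 3.58% = 5.889%.
On $600,000: 0.05889 × $600,000 = $35,334.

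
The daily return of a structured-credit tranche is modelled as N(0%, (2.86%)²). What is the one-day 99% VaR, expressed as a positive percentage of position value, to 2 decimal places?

6.65%

At 99% one-sided, z = 2.326.
VaR = z·σ = 2.326 × 2.86% = 6.652%.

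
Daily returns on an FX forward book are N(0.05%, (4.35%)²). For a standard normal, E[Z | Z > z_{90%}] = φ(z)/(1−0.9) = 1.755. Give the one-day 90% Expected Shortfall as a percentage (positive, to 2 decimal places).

7.58%

ES = −(0.05%) + 4.35% × 1.755 = 7.584%.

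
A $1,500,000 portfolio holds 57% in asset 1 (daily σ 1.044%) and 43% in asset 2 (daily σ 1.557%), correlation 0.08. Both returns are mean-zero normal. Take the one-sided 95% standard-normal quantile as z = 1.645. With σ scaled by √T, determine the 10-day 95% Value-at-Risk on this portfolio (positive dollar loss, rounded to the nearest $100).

$72,600

σ_p = √(0.57²·1.044² + 0.43²·1.557² + 2·0.08·0.57·0.43·1.044·1.557) = 0.931%.
σ_{10d} = 0.931% × √10 = 2.944%.
VaR = 1.645 × 2.944% = 4.843%; on $1,500,000 that is $72,645.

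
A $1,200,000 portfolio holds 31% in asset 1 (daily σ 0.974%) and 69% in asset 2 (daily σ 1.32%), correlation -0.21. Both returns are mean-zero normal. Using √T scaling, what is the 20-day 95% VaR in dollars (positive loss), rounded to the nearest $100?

σ_p = √(0.31²·0.974² + 0.69²·1.32² + 2·-0.21·0.31·0.69·0.974·1.32) = 0.897%.
σ_{20d} = 0.897% × √20 = 4.012%.
z(95%) = 1.645.
VaR = 1.645 × 4.012% = 6.600%; on $1,200,000 that is $79,200.

$79,200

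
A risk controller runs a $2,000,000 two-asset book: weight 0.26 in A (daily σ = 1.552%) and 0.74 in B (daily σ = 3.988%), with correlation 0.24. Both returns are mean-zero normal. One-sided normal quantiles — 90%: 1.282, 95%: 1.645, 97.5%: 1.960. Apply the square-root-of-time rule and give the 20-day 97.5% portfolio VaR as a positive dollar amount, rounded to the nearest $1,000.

σ_p = √(0.26²·1.552² + 0.74²·3.988² + 2·0.24·0.26·0.74·1.552·3.988) = 3.073%.
σ_{20d} = 3.073% × √20 = 13.743%.
VaR = 1.960 × 13.743% = 26.936%; on $2,000,000 that is $538,720.

$539,000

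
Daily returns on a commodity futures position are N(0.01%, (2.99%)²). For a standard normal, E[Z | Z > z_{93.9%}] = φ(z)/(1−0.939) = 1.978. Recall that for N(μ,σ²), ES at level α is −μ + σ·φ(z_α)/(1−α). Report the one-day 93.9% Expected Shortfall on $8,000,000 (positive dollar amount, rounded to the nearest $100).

ES = −(0.01%) + 2.99% × 1.978 = 5.904%.
On $8,000,000: 0.05904 × $8,000,000 = $472,320.

$472,300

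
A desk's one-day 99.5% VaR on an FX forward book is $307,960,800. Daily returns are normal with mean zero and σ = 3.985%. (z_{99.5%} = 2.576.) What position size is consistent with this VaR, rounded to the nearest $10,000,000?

VaR as a fraction of value: z·σ = 2.576 × 3.985% = 10.2654%.
Position = $307,960,800 / 0.102654 = $3,000,000,000.

$3,000,000,000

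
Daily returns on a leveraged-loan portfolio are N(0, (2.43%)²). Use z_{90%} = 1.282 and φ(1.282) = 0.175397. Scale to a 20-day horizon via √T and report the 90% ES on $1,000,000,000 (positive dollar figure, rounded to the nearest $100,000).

$190,600,000

σ_{20d} = 2.43% × √20 = 10.867%.
ES multiplier = φ(z)/(1−α) = 0.175397/0.1 = 1.754.
ES = 10.867% × 1.754 = 19.061%; on $1,000,000,000: $190,610,000.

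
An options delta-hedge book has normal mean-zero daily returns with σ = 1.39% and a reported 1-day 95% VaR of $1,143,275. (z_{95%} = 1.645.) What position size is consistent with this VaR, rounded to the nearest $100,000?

VaR as a fraction of value: z·σ = 1.645 × 1.39% = 2.28655%.
Position = $1,143,275 / 0.0228655 = $50,000,000.

$50,000,000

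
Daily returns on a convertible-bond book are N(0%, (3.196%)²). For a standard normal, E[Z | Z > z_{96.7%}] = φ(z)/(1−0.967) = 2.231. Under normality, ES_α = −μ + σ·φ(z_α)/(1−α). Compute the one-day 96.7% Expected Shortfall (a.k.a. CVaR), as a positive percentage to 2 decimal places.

7.13%

ES = 3.196% × 2.231 = 7.130%.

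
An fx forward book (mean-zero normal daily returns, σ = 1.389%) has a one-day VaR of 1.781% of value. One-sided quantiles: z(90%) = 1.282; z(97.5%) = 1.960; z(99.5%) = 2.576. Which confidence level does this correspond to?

90%

Implied z = VaR/σ = 1.781 / 1.389 = 1.282.
This matches z(90%) = 1.282.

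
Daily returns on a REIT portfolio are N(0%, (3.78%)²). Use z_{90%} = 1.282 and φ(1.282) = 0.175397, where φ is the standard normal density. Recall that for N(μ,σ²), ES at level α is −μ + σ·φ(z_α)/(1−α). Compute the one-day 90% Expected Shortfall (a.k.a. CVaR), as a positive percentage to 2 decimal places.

6.63%

Tail multiplier: φ(z)/(1−α) = 0.175397 / 0.1 = 1.754.
ES = 3.78% × 1.754 = 6.630%.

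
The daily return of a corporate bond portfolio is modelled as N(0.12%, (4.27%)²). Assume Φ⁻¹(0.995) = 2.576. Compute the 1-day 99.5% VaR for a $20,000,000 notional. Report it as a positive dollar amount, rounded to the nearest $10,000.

$2,180,000

VaR = −μ + z·σ = −(0.12%) + 2.576 × 4.27% = 10.880%.
On $20,000,000: 0.10880 × $20,000,000 = $2,176,000.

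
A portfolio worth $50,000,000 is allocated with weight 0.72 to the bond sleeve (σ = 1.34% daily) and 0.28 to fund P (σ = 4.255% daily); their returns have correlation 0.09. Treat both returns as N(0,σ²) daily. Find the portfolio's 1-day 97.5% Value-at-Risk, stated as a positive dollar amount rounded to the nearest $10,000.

σ_p² = 0.72²·1.34² + 0.28²·4.255² + 2·0.09·0.72·0.28·1.34·4.255 = 2.5572 (%²).
σ_p = √2.5572 = 1.599%.
At 97.5%, z = 1.960.
VaR = 1.960 × 1.599% = 3.134%; on $50,000,000 that is $1,567,000.

$1,570,000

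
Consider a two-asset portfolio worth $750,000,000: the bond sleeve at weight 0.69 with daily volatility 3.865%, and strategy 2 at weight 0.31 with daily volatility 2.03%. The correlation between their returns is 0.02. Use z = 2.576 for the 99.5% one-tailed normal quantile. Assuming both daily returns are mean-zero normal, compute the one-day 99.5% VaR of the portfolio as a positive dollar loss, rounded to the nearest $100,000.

$53,200,000

σ_p² = 0.69²·3.865² + 0.31²·2.03² + 2·0.02·0.69·0.31·3.865·2.03 = 7.5752 (%²).
σ_p = √7.5752 = 2.752%.
VaR = 2.576 × 2.752% = 7.089%; on $750,000,000 that is $53,167,500.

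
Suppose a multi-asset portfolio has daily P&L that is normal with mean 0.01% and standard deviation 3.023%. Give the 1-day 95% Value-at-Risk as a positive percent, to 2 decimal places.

At 95% one-sided, z = 1.645.
VaR = −μ + z·σ = −(0.01%) + 1.645 × 3.023% = 4.963%.

4.96%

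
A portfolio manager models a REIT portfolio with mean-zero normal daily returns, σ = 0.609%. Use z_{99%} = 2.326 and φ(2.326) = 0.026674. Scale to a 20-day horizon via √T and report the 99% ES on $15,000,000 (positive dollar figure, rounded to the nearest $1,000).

σ_{20d} = 0.609% × √20 = 2.724%.
ES multiplier = φ(z)/(1−α) = 0.026674/0.01 = 2.667.
ES = 2.724% × 2.667 = 7.265%; on $15,000,000: $1,089,750.

$1,090,000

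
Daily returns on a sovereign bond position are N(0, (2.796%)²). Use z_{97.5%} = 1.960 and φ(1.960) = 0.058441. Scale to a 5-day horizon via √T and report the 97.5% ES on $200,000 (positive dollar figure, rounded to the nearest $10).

σ_{5d} = 2.796% × √5 = 6.252%.
ES multiplier = φ(z)/(1−α) = 0.058441/0.025 = 2.338.
ES = 6.252% × 2.338 = 14.617%; on $200,000: $29,234.

$29,230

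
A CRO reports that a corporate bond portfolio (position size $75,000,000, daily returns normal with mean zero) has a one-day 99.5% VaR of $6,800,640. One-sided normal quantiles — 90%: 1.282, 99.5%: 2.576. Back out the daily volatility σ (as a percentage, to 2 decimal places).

VaR as a fraction: $6,800,640 / $75,000,000 = 9.068%.
σ = VaR / z = 9.068% / 2.576 = 3.520%.

3.52%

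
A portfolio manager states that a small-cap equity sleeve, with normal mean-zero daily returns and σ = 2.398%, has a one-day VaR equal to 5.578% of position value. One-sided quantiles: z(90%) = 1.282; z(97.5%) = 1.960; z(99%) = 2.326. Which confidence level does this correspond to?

Implied z = VaR/σ = 5.578 / 2.398 = 2.326.
This matches z(99%) = 2.326.

99%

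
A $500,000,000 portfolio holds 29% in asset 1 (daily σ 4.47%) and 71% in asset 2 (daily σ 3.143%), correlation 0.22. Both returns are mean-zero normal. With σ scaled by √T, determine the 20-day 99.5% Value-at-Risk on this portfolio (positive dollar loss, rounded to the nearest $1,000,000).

$162,000,000

σ_p = √(0.29²·4.47² + 0.71²·3.143² + 2·0.22·0.29·0.71·4.47·3.143) = 2.817%.
σ_{20d} = 2.817% × √20 = 12.598%.
z(99.5%) = 2.576.
VaR = 2.576 × 12.598% = 32.452%; on $500,000,000 that is $162,260,000.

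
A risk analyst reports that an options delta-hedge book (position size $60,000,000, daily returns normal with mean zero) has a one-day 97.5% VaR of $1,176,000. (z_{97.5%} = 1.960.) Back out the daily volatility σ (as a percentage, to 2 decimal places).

1.00%

VaR as a fraction: $1,176,000 / $60,000,000 = 1.960%.
σ = VaR / z = 1.960% / 1.960 = 1.000%.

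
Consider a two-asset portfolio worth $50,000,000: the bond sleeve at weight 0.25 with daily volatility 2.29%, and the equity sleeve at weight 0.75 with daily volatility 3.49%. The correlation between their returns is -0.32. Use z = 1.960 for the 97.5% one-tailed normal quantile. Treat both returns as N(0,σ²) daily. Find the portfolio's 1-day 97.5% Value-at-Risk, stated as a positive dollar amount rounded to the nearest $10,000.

σ_p² = 0.25²·2.29² + 0.75²·3.49² + 2·-0.32·0.25·0.75·2.29·3.49 = 6.2200 (%²).
σ_p = √6.2200 = 2.494%.
VaR = 1.960 × 2.494% = 4.888%; on $50,000,000 that is $2,444,000.

$2,440,000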